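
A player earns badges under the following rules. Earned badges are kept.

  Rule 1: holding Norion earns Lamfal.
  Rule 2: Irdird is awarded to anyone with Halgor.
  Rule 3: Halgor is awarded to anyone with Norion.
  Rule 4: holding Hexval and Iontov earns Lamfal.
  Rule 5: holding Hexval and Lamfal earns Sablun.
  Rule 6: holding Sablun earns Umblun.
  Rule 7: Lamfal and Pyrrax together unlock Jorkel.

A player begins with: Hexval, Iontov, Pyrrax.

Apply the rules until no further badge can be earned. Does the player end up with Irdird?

Irdird would need Halgor (Rule 2), but Halgor is never earned.

No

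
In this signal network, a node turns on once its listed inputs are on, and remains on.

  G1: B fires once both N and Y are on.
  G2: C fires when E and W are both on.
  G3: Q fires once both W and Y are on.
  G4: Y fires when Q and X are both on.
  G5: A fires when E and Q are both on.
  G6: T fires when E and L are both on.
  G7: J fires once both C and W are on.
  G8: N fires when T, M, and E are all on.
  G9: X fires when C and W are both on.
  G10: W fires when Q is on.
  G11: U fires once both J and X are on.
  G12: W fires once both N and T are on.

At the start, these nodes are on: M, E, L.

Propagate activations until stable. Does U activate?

Yes

G6: E and L on → T on.
T, M, and E are on, so N fires (G8).
N and T are on, so W fires (G12).
E and W are on, so C fires (G2).
G9: C and W on → X on.
C and W are on, so J fires (G7).
G11: J and X on → U on.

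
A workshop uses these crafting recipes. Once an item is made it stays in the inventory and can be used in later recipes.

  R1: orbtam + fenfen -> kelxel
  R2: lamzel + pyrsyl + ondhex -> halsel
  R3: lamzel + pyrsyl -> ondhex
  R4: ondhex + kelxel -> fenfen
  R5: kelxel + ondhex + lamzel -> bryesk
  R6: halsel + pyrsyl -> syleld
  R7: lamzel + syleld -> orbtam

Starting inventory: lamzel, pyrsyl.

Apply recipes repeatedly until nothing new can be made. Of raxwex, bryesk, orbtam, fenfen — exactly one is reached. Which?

Using R3, lamzel and pyrsyl make ondhex.
lamzel + pyrsyl + ondhex -> halsel (R2).
Using R6, halsel and pyrsyl make syleld.
Using R7, lamzel and syleld make orbtam.
No rule produces raxwex, and it is not given. fenfen would need ondhex and kelxel (R4), but kelxel is never obtained. bryesk would need kelxel, ondhex, and lamzel (R5), but kelxel is never obtained.

orbtam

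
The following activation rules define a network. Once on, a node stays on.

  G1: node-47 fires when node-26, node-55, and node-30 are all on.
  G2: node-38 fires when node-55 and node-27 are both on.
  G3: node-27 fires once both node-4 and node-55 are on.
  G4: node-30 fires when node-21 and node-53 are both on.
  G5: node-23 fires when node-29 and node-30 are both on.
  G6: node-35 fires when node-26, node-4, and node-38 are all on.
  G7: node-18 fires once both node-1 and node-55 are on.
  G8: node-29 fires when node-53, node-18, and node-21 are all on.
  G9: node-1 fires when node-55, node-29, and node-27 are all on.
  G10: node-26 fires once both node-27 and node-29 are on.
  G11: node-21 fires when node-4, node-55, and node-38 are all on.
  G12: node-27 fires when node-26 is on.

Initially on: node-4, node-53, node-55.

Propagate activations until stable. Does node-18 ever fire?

No

node-18 would need node-1 and node-55 (G7), but node-1 never turns on.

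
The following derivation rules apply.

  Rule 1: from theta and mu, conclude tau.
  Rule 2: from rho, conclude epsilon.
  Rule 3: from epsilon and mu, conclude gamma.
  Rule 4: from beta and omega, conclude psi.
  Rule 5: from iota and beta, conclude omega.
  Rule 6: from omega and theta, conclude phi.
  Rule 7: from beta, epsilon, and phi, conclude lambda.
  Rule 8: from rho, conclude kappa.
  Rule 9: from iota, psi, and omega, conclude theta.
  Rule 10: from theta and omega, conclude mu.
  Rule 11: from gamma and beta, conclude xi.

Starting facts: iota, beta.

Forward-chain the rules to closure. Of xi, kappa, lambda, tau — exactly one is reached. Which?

tau

iota and beta hold, so omega follows (Rule 5).
From beta and omega, Rule 4 gives psi.
From iota, psi, and omega, Rule 9 gives theta.
From theta and omega, Rule 10 gives mu.
theta and mu hold, so tau follows (Rule 1).
lambda would need beta, epsilon, and phi (Rule 7), but epsilon is never established. kappa would need rho (Rule 8), but rho is never established. xi would need gamma and beta (Rule 11), but gamma is never established.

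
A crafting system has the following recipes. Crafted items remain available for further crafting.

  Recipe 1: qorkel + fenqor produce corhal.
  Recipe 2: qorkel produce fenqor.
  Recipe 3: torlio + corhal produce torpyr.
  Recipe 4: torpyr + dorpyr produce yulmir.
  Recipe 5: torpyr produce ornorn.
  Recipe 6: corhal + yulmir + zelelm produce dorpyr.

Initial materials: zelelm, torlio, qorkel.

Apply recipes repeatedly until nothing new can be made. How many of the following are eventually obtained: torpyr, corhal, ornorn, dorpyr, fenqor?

Using Recipe 2, qorkel makes fenqor.
Using Recipe 1, qorkel and fenqor make corhal.
Using Recipe 3, torlio and corhal make torpyr.
torpyr → ornorn (Recipe 5).
torpyr: reached.
corhal: reached.
ornorn: reached.
dorpyr would need corhal, yulmir, and zelelm (Recipe 6), but yulmir is never obtained.
fenqor: reached.
Reached: torpyr, corhal, ornorn, and fenqor — 4 of the 5.

4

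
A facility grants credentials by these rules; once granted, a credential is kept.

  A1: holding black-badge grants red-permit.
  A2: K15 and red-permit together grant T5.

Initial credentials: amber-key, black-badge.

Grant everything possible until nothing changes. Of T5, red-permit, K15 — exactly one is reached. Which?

Holding black-badge grants red-permit (A1).
T5 would need K15 and red-permit (A2), but K15 is never granted. No rule produces K15, and it is not given.

red-permit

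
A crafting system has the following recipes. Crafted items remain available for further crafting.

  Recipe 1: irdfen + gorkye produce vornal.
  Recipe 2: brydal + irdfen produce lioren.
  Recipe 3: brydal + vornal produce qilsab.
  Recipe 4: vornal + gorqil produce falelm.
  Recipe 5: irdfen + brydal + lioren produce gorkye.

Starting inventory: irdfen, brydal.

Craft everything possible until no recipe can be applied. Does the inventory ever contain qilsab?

Yes

brydal + irdfen → lioren (Recipe 2).
irdfen + brydal + lioren → gorkye (Recipe 5).
irdfen + gorkye → vornal (Recipe 1).
Using Recipe 3, brydal and vornal make qilsab.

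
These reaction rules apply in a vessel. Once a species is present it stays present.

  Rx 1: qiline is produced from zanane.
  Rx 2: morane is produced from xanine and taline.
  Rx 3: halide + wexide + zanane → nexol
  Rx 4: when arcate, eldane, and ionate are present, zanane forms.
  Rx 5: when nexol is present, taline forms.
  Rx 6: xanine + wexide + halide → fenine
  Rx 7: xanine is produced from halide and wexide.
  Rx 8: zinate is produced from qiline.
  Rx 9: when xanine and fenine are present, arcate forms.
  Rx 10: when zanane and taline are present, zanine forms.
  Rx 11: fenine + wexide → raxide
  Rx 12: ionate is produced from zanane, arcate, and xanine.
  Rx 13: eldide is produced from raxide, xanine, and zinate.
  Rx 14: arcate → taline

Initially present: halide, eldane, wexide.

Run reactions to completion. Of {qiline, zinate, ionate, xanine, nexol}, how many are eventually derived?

1

halide and wexide present → xanine forms (Rx 7).
qiline would need zanane (Rx 1), but zanane never forms.
zinate would need qiline (Rx 8), but qiline never forms.
ionate would need zanane, arcate, and xanine (Rx 12), but zanane never forms.
xanine: reached.
nexol would need halide, wexide, and zanane (Rx 3), but zanane never forms.
Reached: xanine — 1 of the 5.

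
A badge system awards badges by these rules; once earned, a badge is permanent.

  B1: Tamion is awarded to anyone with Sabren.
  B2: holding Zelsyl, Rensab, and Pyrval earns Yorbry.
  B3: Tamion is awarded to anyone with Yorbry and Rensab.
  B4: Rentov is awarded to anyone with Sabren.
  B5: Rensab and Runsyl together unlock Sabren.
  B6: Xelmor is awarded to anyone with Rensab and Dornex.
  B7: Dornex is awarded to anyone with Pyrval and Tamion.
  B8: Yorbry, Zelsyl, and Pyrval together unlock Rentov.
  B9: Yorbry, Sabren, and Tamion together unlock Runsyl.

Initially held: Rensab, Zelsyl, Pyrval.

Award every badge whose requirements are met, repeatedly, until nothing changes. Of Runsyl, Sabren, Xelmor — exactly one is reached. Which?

With Zelsyl, Rensab, and Pyrval, Yorbry is earned (B2).
With Yorbry and Rensab, Tamion is earned (B3).
With Pyrval and Tamion, Dornex is earned (B7).
With Rensab and Dornex, Xelmor is earned (B6).
Runsyl would need Yorbry, Sabren, and Tamion (B9), but Sabren is never earned. Sabren would need Rensab and Runsyl (B5), but Runsyl is never earned.

Xelmor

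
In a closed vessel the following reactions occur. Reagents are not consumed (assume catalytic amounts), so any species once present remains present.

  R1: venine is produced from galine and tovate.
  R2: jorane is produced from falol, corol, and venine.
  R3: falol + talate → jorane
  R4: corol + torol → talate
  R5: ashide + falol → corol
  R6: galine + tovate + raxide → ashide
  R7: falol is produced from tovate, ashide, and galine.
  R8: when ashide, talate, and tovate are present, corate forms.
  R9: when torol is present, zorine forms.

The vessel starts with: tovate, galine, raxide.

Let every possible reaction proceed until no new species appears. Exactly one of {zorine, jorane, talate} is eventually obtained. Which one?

jorane

galine, tovate, and raxide present → ashide forms (R6).
galine and tovate present → venine forms (R1).
tovate, ashide, and galine present → falol forms (R7).
ashide and falol present → corol forms (R5).
falol, corol, and venine present → jorane forms (R2).
zorine would need torol (R9), but torol never forms. talate would need corol and torol (R4), but torol never forms.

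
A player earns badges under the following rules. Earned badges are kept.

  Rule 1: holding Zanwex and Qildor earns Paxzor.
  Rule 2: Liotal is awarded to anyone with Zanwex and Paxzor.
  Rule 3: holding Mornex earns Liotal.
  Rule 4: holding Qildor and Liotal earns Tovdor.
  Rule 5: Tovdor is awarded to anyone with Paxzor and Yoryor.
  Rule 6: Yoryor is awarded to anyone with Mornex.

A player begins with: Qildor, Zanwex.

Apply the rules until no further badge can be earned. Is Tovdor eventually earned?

With Zanwex and Qildor, Paxzor is earned (Rule 1).
With Zanwex and Paxzor, Liotal is earned (Rule 2).
With Qildor and Liotal, Tovdor is earned (Rule 4).

Yes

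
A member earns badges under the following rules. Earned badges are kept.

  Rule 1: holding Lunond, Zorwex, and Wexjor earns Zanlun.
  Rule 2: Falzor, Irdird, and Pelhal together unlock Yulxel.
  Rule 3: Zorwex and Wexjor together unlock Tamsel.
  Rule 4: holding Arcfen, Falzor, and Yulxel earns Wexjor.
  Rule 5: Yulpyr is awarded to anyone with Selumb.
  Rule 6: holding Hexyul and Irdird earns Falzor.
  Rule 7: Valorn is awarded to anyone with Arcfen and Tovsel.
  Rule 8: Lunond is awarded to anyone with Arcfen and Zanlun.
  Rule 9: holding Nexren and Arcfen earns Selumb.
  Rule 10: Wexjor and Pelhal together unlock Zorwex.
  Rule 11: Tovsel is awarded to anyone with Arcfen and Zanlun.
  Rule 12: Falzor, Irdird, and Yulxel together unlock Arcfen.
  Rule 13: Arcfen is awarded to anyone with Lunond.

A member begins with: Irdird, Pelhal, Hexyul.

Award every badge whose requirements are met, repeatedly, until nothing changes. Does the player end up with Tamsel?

With Hexyul and Irdird, Falzor is earned (Rule 6).
With Falzor, Irdird, and Pelhal, Yulxel is earned (Rule 2).
With Falzor, Irdird, and Yulxel, Arcfen is earned (Rule 12).
With Arcfen, Falzor, and Yulxel, Wexjor is earned (Rule 4).
With Wexjor and Pelhal, Zorwex is earned (Rule 10).
With Zorwex and Wexjor, Tamsel is earned (Rule 3).

Yes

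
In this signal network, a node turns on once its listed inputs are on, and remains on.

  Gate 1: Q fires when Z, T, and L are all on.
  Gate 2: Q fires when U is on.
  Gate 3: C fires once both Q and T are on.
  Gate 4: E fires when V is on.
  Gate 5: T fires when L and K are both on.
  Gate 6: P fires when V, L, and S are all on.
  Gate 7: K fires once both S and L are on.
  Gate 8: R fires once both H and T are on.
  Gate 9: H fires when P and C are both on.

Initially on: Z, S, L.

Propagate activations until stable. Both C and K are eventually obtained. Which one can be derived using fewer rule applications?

K: S and L are on, so K fires (Gate 7). [1 rule application]
C: S and L are on, so K fires (Gate 7). L and K are on, so T fires (Gate 5). Z, T, and L are on, so Q fires (Gate 1). Gate 3: Q and T on → C on. [4 rule applications]
K needs fewer.

K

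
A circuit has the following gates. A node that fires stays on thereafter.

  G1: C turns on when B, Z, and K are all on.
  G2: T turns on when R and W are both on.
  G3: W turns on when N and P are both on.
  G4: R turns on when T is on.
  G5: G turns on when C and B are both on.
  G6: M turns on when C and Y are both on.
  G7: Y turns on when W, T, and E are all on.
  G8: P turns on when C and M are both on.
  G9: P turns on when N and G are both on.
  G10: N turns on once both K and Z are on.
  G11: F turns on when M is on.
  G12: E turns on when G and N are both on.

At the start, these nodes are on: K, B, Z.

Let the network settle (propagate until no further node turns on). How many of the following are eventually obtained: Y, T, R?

0

Y would need W, T, and E (G7), but T never turns on.
T would need R and W (G2), but R never turns on.
R would need T (G4), but T never turns on.
None of the 3 are reached.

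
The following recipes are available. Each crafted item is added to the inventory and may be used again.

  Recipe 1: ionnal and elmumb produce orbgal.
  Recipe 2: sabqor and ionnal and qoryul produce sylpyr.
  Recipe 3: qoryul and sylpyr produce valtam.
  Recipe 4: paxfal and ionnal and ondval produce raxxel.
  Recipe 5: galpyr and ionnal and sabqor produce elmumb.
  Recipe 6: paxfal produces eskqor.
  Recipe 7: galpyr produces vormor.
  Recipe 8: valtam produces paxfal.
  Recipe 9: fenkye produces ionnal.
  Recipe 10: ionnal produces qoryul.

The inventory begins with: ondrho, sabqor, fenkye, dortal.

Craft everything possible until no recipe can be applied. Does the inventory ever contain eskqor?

fenkye → ionnal (Recipe 9).
ionnal → qoryul (Recipe 10).
sabqor and ionnal and qoryul → sylpyr (Recipe 2).
Using Recipe 3, qoryul and sylpyr make valtam.
valtam → paxfal (Recipe 8).
Using Recipe 6, paxfal makes eskqor.

Yes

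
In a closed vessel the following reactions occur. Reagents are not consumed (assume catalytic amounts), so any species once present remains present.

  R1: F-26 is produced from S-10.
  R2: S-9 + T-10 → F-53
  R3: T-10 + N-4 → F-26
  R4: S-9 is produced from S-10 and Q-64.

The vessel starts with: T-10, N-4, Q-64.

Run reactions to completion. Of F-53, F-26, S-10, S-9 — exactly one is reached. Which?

F-26

T-10 and N-4 present → F-26 forms (R3).
S-9 would need S-10 and Q-64 (R4), but S-10 never forms. F-53 would need S-9 and T-10 (R2), but S-9 never forms. No rule produces S-10, and it is not given.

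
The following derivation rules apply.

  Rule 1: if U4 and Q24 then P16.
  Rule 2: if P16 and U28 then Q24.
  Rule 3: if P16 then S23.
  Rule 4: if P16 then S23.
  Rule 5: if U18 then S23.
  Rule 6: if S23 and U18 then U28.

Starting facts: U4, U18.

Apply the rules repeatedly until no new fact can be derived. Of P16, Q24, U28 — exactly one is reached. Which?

U28

From U18, Rule 5 gives S23.
From S23 and U18, Rule 6 gives U28.
Q24 would need P16 and U28 (Rule 2), but P16 is never established. P16 would need U4 and Q24 (Rule 1), but Q24 is never established.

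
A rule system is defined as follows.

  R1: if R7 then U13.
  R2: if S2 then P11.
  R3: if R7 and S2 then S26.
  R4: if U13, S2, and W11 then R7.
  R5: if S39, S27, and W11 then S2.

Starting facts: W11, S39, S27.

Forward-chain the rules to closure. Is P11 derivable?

Yes

S39, S27, and W11 hold, so S2 follows (R5).
S2 holds, so P11 follows (R2).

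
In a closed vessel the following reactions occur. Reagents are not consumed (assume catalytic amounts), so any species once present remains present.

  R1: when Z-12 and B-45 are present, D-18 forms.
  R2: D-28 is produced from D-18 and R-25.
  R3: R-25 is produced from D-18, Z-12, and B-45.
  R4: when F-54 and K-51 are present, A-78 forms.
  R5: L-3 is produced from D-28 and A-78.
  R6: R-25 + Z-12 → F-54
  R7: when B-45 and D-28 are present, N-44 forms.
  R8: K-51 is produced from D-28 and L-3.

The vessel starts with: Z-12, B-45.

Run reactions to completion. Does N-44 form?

Yes

Z-12 and B-45 present → D-18 forms (R1).
D-18, Z-12, and B-45 present → R-25 forms (R3).
D-18 and R-25 present → D-28 forms (R2).
B-45 and D-28 present → N-44 forms (R7).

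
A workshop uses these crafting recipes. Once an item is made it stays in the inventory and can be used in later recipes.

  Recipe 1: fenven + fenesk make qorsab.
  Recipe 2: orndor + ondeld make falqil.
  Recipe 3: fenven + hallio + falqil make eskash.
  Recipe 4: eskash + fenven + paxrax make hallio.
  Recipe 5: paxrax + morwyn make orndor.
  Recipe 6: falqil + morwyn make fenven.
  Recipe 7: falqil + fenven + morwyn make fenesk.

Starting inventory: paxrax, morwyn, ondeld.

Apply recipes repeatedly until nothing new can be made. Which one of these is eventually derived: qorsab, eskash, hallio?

qorsab

paxrax + morwyn → orndor (Recipe 5).
orndor + ondeld → falqil (Recipe 2).
falqil + morwyn → fenven (Recipe 6).
Using Recipe 7, falqil, fenven, and morwyn make fenesk.
fenven + fenesk → qorsab (Recipe 1).
eskash would need fenven, hallio, and falqil (Recipe 3), but hallio is never obtained. hallio would need eskash, fenven, and paxrax (Recipe 4), but eskash is never obtained.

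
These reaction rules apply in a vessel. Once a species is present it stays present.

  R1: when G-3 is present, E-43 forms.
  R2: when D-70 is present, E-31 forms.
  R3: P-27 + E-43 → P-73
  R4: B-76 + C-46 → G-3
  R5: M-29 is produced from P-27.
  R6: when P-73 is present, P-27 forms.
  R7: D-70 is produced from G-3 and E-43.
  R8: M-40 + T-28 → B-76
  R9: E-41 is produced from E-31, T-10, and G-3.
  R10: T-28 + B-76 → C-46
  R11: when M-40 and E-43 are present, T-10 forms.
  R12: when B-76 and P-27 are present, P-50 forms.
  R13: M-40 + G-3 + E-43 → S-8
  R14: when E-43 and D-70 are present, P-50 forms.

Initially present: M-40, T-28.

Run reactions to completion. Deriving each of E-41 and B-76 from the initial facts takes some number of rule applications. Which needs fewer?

B-76: M-40 and T-28 present → B-76 forms (R8). [1 rule application]
E-41: M-40 and T-28 present → B-76 forms (R8). T-28 and B-76 present → C-46 forms (R10). B-76 and C-46 present → G-3 forms (R4). G-3 present → E-43 forms (R1). M-40 and E-43 present → T-10 forms (R11). G-3 and E-43 present → D-70 forms (R7). D-70 present → E-31 forms (R2). E-31, T-10, and G-3 present → E-41 forms (R9). [8 rule applications]
B-76 needs fewer.

B-76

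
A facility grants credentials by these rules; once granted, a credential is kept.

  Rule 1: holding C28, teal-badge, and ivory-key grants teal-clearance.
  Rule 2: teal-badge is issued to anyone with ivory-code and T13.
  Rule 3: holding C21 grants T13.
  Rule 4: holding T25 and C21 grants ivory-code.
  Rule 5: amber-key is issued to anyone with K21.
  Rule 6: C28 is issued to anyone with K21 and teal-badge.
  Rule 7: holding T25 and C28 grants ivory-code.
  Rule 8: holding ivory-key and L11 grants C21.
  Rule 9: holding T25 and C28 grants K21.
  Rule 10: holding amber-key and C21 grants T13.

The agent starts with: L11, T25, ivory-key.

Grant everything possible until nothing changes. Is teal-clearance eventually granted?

teal-clearance would need C28, teal-badge, and ivory-key (Rule 1), but C28 is never granted.

No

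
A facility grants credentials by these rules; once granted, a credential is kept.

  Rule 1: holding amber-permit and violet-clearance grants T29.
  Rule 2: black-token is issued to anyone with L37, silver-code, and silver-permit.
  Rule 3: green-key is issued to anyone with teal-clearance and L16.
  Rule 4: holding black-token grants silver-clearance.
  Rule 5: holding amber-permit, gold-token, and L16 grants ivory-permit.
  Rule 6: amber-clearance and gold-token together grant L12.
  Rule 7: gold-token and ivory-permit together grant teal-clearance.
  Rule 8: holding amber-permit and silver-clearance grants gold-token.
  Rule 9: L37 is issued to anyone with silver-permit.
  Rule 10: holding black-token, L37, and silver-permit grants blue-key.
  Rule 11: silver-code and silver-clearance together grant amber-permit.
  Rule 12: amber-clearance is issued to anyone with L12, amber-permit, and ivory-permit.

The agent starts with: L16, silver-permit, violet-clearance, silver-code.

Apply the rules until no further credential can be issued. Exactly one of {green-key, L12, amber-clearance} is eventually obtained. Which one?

Holding silver-permit grants L37 (Rule 9).
Holding L37, silver-code, and silver-permit grants black-token (Rule 2).
Holding black-token grants silver-clearance (Rule 4).
Holding silver-code and silver-clearance grants amber-permit (Rule 11).
Holding amber-permit and silver-clearance grants gold-token (Rule 8).
Holding amber-permit, gold-token, and L16 grants ivory-permit (Rule 5).
Holding gold-token and ivory-permit grants teal-clearance (Rule 7).
Holding teal-clearance and L16 grants green-key (Rule 3).
L12 would need amber-clearance and gold-token (Rule 6), but amber-clearance is never granted. amber-clearance would need L12, amber-permit, and ivory-permit (Rule 12), but L12 is never granted.

green-key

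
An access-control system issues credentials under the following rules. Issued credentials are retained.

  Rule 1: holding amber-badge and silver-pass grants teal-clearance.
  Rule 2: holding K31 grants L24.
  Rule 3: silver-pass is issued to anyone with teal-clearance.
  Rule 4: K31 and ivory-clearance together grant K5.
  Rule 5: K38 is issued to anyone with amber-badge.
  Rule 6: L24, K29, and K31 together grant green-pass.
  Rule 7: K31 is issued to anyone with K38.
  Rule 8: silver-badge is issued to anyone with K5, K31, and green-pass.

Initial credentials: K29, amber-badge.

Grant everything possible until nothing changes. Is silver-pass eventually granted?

No

silver-pass would need teal-clearance (Rule 3), but teal-clearance is never granted.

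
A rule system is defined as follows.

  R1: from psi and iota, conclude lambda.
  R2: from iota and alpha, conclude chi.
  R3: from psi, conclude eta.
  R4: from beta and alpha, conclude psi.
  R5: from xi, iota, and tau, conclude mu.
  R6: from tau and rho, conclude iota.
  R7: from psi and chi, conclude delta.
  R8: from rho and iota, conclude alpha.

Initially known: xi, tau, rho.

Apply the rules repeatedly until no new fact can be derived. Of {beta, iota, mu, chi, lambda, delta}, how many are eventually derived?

3

tau and rho hold, so iota follows (R6).
xi, iota, and tau hold, so mu follows (R5).
From rho and iota, R8 gives alpha.
iota and alpha hold, so chi follows (R2).
No rule produces beta, and it is not given.
iota: reached.
mu: reached.
chi: reached.
lambda would need psi and iota (R1), but psi is never established.
delta would need psi and chi (R7), but psi is never established.
Reached: iota, mu, and chi — 3 of the 6.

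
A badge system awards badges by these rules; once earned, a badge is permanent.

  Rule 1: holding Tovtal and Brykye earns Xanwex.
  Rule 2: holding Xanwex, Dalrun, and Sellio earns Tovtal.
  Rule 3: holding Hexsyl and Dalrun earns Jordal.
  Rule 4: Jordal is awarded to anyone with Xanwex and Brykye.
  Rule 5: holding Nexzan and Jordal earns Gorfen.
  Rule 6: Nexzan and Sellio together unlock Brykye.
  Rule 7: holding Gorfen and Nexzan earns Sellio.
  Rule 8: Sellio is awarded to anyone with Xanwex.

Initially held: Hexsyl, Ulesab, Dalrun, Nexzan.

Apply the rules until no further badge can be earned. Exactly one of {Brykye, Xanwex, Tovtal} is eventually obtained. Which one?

With Hexsyl and Dalrun, Jordal is earned (Rule 3).
With Nexzan and Jordal, Gorfen is earned (Rule 5).
With Gorfen and Nexzan, Sellio is earned (Rule 7).
With Nexzan and Sellio, Brykye is earned (Rule 6).
Tovtal would need Xanwex, Dalrun, and Sellio (Rule 2), but Xanwex is never earned. Xanwex would need Tovtal and Brykye (Rule 1), but Tovtal is never earned.

Brykye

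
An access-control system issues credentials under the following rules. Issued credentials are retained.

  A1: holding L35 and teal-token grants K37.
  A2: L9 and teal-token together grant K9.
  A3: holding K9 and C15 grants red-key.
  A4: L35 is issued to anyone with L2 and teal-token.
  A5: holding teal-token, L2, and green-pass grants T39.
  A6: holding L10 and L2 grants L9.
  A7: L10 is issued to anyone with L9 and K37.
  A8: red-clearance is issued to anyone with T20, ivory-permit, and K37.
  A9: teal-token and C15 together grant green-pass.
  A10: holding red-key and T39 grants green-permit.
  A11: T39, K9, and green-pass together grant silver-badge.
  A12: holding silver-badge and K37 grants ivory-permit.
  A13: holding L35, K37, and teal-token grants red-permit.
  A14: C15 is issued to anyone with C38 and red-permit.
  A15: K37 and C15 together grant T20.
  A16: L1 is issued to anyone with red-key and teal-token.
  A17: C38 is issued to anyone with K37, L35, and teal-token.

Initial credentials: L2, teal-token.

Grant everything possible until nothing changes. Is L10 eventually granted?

L10 would need L9 and K37 (A7), but L9 is never granted.

No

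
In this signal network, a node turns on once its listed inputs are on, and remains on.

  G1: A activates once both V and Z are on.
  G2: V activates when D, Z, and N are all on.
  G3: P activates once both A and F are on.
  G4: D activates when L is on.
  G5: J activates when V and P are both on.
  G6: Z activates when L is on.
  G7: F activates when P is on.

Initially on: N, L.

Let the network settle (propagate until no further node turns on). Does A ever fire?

G4: L on → D on.
L is on, so Z activates (G6).
D, Z, and N are on, so V activates (G2).
V and Z are on, so A activates (G1).

Yes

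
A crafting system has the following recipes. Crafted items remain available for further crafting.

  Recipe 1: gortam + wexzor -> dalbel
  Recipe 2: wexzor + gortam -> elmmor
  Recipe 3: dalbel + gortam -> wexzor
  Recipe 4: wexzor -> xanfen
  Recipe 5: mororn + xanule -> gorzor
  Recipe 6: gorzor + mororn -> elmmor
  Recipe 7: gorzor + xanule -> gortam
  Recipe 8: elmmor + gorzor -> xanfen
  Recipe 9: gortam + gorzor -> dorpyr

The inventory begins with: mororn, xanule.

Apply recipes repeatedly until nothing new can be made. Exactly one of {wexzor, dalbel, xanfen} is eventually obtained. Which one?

xanfen

Using Recipe 5, mororn and xanule make gorzor.
Using Recipe 6, gorzor and mororn make elmmor.
elmmor + gorzor -> xanfen (Recipe 8).
wexzor would need dalbel and gortam (Recipe 3), but dalbel is never obtained. dalbel would need gortam and wexzor (Recipe 1), but wexzor is never obtained.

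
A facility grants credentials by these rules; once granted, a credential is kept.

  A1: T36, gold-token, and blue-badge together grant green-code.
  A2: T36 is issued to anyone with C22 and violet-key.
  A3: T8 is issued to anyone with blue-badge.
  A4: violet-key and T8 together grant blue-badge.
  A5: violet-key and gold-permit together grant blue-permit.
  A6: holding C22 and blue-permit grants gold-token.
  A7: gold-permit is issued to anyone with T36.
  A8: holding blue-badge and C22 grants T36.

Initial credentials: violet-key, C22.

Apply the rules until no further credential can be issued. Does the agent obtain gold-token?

Yes

Holding C22 and violet-key grants T36 (A2).
Holding T36 grants gold-permit (A7).
Holding violet-key and gold-permit grants blue-permit (A5).
Holding C22 and blue-permit grants gold-token (A6).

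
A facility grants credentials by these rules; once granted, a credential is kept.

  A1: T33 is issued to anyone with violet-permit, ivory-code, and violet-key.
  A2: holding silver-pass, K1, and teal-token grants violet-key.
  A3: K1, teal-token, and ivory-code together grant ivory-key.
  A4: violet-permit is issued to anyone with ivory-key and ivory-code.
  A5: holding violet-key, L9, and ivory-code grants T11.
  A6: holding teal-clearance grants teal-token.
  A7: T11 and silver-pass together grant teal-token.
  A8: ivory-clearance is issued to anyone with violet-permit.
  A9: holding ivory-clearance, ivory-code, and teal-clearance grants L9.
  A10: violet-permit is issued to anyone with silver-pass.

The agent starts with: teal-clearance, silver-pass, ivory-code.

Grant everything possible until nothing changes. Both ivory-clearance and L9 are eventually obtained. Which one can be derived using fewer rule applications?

ivory-clearance: Holding silver-pass grants violet-permit (A10). Holding violet-permit grants ivory-clearance (A8). [2 rule applications]
L9: Holding silver-pass grants violet-permit (A10). Holding violet-permit grants ivory-clearance (A8). Holding ivory-clearance, ivory-code, and teal-clearance grants L9 (A9). [3 rule applications]
ivory-clearance needs fewer.

ivory-clearance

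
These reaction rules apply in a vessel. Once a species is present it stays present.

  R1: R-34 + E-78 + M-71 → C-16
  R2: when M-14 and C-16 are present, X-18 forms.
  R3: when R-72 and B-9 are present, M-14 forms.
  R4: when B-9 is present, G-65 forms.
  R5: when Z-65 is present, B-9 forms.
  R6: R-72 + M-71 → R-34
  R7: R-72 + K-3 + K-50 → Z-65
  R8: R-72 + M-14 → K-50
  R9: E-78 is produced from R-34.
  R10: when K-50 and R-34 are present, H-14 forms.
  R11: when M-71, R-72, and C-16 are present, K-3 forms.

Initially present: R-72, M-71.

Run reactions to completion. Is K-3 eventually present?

Yes

R-72 and M-71 present → R-34 forms (R6).
R-34 present → E-78 forms (R9).
R-34, E-78, and M-71 present → C-16 forms (R1).
M-71, R-72, and C-16 present → K-3 forms (R11).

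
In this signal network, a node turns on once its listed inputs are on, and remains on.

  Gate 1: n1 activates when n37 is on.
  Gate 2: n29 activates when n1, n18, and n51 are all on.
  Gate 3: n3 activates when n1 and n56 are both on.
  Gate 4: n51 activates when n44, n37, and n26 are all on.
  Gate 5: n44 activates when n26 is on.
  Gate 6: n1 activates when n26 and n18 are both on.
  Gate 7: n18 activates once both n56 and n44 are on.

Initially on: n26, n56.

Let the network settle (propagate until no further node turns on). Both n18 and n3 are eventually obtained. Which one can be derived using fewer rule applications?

n18

n18: Gate 5: n26 on → n44 on. n56 and n44 are on, so n18 activates (Gate 7). [2 rule applications]
n3: n26 is on, so n44 activates (Gate 5). Gate 7: n56 and n44 on → n18 on. Gate 6: n26 and n18 on → n1 on. n1 and n56 are on, so n3 activates (Gate 3). [4 rule applications]
n18 needs fewer.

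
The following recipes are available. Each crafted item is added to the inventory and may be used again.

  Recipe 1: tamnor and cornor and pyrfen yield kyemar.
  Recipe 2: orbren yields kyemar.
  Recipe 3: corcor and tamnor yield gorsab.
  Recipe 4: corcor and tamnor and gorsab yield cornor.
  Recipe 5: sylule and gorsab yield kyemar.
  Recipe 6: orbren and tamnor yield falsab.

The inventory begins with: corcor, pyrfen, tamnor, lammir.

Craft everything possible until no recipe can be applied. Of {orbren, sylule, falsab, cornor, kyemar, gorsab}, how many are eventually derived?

Using Recipe 3, corcor and tamnor make gorsab.
corcor and tamnor and gorsab → cornor (Recipe 4).
Using Recipe 1, tamnor, cornor, and pyrfen make kyemar.
No rule produces orbren, and it is not given.
No rule produces sylule, and it is not given.
falsab would need orbren and tamnor (Recipe 6), but orbren is never obtained.
cornor: reached.
kyemar: reached.
gorsab: reached.
Reached: cornor, kyemar, and gorsab — 3 of the 6.

3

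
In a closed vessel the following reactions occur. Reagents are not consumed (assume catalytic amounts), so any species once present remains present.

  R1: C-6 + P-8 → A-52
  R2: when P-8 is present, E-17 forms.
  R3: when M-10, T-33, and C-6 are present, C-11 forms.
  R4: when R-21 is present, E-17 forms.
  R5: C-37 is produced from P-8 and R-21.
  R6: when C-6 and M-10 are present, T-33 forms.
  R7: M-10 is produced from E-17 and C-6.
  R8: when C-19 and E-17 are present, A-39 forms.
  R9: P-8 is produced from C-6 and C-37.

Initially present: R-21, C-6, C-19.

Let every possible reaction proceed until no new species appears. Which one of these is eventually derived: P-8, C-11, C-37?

R-21 present → E-17 forms (R4).
E-17 and C-6 present → M-10 forms (R7).
C-6 and M-10 present → T-33 forms (R6).
M-10, T-33, and C-6 present → C-11 forms (R3).
P-8 would need C-6 and C-37 (R9), but C-37 never forms. C-37 would need P-8 and R-21 (R5), but P-8 never forms.

C-11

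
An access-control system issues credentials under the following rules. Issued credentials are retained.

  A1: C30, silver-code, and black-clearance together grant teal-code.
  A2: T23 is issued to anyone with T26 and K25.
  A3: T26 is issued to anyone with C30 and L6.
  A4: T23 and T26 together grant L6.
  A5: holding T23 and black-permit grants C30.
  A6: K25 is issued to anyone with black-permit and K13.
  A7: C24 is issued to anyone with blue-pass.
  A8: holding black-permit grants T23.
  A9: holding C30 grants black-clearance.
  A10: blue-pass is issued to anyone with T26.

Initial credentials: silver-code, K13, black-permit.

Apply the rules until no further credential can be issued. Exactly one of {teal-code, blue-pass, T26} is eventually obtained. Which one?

teal-code

Holding black-permit grants T23 (A8).
Holding T23 and black-permit grants C30 (A5).
Holding C30 grants black-clearance (A9).
Holding C30, silver-code, and black-clearance grants teal-code (A1).
T26 would need C30 and L6 (A3), but L6 is never granted. blue-pass would need T26 (A10), but T26 is never granted.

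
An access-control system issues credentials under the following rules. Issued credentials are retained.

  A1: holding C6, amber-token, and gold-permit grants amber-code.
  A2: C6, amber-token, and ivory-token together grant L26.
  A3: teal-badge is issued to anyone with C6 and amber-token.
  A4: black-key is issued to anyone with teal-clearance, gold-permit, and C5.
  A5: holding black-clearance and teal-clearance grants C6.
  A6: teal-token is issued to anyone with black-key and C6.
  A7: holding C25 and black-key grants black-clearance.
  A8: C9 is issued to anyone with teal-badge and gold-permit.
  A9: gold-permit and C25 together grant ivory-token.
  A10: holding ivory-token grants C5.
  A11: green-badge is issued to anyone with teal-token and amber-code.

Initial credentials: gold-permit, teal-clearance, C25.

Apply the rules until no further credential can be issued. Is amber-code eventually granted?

amber-code would need C6, amber-token, and gold-permit (A1), but amber-token is never granted.

No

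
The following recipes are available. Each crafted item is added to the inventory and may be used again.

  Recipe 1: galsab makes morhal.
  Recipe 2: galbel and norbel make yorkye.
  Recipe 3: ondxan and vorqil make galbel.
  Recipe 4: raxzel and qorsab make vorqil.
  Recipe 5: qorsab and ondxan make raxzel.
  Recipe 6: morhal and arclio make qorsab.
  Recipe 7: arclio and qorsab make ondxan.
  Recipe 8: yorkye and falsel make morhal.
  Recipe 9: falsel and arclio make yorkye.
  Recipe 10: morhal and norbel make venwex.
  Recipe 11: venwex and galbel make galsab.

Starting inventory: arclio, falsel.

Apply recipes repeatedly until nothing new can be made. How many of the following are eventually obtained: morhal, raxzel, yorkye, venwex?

Using Recipe 9, falsel and arclio make yorkye.
yorkye and falsel → morhal (Recipe 8).
Using Recipe 6, morhal and arclio make qorsab.
Using Recipe 7, arclio and qorsab make ondxan.
Using Recipe 5, qorsab and ondxan make raxzel.
morhal: reached.
raxzel: reached.
yorkye: reached.
venwex would need morhal and norbel (Recipe 10), but norbel is never obtained.
Reached: morhal, raxzel, and yorkye — 3 of the 4.

3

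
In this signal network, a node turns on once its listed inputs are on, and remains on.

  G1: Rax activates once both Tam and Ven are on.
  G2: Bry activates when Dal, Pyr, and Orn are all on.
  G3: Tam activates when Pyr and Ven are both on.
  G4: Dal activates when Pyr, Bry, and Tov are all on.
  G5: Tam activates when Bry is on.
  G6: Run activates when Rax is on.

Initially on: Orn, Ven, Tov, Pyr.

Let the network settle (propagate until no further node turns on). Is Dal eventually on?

Dal would need Pyr, Bry, and Tov (G4), but Bry never turns on.

No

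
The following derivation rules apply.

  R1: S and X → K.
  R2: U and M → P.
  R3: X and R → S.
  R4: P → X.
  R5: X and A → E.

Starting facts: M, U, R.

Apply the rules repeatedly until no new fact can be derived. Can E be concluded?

E would need X and A (R5), but A is never established.

No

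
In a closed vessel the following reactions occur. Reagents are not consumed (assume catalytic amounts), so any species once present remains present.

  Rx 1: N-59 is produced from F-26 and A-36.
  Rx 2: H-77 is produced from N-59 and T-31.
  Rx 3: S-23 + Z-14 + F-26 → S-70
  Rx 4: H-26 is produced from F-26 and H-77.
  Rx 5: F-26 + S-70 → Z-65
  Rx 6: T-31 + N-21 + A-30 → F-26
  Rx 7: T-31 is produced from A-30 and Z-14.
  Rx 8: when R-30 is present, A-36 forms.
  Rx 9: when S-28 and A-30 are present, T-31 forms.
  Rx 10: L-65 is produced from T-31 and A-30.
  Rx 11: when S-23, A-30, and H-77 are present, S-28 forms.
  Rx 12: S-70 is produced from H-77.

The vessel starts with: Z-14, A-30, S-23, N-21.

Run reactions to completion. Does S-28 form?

S-28 would need S-23, A-30, and H-77 (Rx 11), but H-77 never forms.

No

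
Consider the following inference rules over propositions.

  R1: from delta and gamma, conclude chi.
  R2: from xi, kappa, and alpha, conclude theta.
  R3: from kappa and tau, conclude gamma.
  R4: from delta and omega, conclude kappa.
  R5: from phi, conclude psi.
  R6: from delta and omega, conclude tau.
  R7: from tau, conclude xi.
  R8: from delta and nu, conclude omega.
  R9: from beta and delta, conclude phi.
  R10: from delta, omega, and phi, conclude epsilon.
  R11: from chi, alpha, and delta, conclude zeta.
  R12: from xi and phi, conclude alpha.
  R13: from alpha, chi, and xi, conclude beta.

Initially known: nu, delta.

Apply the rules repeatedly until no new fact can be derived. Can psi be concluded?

psi would need phi (R5), but phi is never established.

No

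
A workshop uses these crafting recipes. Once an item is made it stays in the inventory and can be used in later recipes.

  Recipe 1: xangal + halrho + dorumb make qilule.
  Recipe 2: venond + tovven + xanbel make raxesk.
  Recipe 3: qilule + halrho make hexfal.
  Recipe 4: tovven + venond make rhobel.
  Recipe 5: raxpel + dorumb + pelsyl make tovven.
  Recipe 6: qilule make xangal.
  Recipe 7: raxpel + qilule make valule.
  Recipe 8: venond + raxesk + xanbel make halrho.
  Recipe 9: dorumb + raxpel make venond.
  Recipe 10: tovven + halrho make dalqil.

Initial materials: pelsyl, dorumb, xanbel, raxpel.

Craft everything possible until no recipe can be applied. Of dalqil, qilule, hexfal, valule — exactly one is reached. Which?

Using Recipe 9, dorumb and raxpel make venond.
raxpel + dorumb + pelsyl → tovven (Recipe 5).
venond + tovven + xanbel → raxesk (Recipe 2).
Using Recipe 8, venond, raxesk, and xanbel make halrho.
tovven + halrho → dalqil (Recipe 10).
qilule would need xangal, halrho, and dorumb (Recipe 1), but xangal is never obtained. hexfal would need qilule and halrho (Recipe 3), but qilule is never obtained. valule would need raxpel and qilule (Recipe 7), but qilule is never obtained.

dalqil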